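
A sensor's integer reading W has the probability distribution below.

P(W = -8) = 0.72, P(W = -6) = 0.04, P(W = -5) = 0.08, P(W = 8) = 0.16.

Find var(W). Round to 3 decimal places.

33.546

E[W] = (-8)(0.72) + (-6)(0.04) + (-5)(0.08) + (8)(0.16) = -5.12
E[W²] = (-8)²(0.72) + (-6)²(0.04) + (-5)²(0.08) + (8)²(0.16) = 59.76
var(W) = E[W²] − (E[W])² = 59.76 − (-5.12)² = 33.5456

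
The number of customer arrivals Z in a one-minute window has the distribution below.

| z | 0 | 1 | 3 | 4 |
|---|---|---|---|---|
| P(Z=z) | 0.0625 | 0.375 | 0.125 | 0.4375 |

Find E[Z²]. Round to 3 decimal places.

E[Z²] = (0)²(0.0625) + (1)²(0.375) + (3)²(0.125) + (4)²(0.4375) = 8.5

8.500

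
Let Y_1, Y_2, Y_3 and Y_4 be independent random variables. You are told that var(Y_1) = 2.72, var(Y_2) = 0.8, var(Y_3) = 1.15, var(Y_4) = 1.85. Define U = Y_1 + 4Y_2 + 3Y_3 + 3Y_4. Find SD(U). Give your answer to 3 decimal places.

By independence, var(U) = (1)²var(Y_1) + (4)²var(Y_2) + (3)²var(Y_3) + (3)²var(Y_4)
= (1)²·2.72 + (4)²·0.8 + (3)²·1.15 + (3)²·1.85 = 42.52
SD(U) = √42.52 ≈ 6.521

6.521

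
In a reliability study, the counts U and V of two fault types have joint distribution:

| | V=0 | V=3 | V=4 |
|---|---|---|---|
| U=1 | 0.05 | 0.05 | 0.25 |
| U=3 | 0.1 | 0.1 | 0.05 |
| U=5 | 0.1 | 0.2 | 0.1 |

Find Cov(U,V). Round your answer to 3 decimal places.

E[U] = 3.1,  E[V] = 2.65
E[UV] = 7.65
Cov(U,V) = E[UV] − E[U]E[V] = 7.65 − (3.1)(2.65) = -0.565

-0.565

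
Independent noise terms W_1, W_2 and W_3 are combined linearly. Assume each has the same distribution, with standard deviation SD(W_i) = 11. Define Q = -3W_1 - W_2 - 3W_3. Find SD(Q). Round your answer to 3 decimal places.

47.948

Var(W_i) = (11)² = 121
By independence, Var(Q) = (-3)²Var(W_1) + (-1)²Var(W_2) + (-3)²Var(W_3)
= (-3)²·121 + (-1)²·121 + (-3)²·121 = 2299
SD(Q) = √2299 ≈ 47.948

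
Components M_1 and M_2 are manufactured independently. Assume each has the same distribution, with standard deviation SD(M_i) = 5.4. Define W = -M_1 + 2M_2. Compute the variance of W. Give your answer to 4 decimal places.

Var(M_i) = (5.4)² = 29.16
By independence, Var(W) = (-1)²Var(M_1) + (2)²Var(M_2)
= (-1)²·29.16 + (2)²·29.16 = 145.8

145.8000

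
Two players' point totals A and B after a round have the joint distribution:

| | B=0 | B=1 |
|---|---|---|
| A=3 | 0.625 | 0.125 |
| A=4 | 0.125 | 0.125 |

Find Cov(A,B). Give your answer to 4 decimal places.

E[A] = 3.25,  E[B] = 0.25
E[AB] = 0.875
Cov(A,B) = E[AB] − E[A]E[B] = 0.875 − (3.25)(0.25) = 0.0625

0.0625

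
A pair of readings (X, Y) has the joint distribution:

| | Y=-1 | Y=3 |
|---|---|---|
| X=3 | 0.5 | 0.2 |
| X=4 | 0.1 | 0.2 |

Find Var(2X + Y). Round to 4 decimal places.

5.9600

E[X] = 3.3,  E[Y] = 0.6,  E[XY] = 2.3
Var(X) = 11.1 − (3.3)² = 0.21;  Var(Y) = 4.2 − (0.6)² = 3.84
Cov(X,Y) = 2.3 − (3.3)(0.6) = 0.32
Var(2X + Y) = (2)²·0.21 + (1)²·3.84 + 2·(2)·(1)·0.32 = 5.96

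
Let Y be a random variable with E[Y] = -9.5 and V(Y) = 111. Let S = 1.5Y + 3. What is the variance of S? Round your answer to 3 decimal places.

V(1.5Y + 3) = (1.5)²·V(Y) = 2.25·111 = 249.75

249.750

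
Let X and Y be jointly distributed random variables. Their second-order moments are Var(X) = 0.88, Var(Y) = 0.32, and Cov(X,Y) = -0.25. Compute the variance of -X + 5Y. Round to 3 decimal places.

11.380

Var(-X + 5Y) = (-1)²·Var(X) + (5)²·Var(Y) + 2·(-1)·(5)·Cov(X,Y)
= 1·0.88 + 25·0.32 + -10·-0.25 = 11.38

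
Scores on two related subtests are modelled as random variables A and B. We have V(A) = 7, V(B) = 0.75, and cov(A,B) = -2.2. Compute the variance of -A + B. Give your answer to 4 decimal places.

V(-A + B) = (-1)²·V(A) + (1)²·V(B) + 2·(-1)·(1)·cov(A,B)
= 1·7 + 1·0.75 + -2·-2.2 = 12.15

12.1500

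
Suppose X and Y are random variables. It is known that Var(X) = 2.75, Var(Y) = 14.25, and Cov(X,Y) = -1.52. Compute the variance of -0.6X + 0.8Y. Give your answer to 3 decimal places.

Var(-0.6X + 0.8Y) = (-0.6)²·Var(X) + (0.8)²·Var(Y) + 2·(-0.6)·(0.8)·Cov(X,Y)
= 0.36·2.75 + 0.64·14.25 + -0.96·-1.52 = 11.5692

11.569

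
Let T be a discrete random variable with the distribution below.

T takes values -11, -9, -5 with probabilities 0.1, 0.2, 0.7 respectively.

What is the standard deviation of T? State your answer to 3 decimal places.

E[T] = (-11)(0.1) + (-9)(0.2) + (-5)(0.7) = -6.4
E[T²] = (-11)²(0.1) + (-9)²(0.2) + (-5)²(0.7) = 45.8
Var(T) = E[T²] − (E[T])² = 45.8 − (-6.4)² = 4.84
σ(T) = √4.84 ≈ 2.200

2.200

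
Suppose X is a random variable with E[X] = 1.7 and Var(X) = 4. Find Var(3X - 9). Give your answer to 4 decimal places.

36.0000

Var(3X - 9) = (3)²·Var(X) = 9·4 = 36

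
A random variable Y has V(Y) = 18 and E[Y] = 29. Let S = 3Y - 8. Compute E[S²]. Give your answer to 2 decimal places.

E[3Y - 8] = 3·29 − 8 = 79
V(3Y - 8) = (3)²·18 = 162
E[S²] = V(S) + (E[S])² = 162 + (79)² = 6403

6403.00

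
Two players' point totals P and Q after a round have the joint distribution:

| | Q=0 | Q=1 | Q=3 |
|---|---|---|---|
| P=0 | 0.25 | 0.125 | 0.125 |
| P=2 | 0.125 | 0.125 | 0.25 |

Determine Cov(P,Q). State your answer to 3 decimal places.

0.375

E[P] = 1,  E[Q] = 1.375
E[PQ] = 1.75
Cov(P,Q) = E[PQ] − E[P]E[Q] = 1.75 − (1)(1.375) = 0.375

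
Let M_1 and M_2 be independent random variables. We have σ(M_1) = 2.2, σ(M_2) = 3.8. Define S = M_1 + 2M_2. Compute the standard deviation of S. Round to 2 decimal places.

7.91

V(M_1) = 4.84, V(M_2) = 14.44
By independence, V(S) = (1)²V(M_1) + (2)²V(M_2)
= (1)²·4.84 + (2)²·14.44 = 62.6
σ(S) = √62.6 ≈ 7.91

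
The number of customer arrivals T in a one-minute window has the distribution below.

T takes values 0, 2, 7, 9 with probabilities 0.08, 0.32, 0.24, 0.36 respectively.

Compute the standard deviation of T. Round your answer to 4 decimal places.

E[T] = (0)(0.08) + (2)(0.32) + (7)(0.24) + (9)(0.36) = 5.56
E[T²] = (0)²(0.08) + (2)²(0.32) + (7)²(0.24) + (9)²(0.36) = 42.2
var(T) = E[T²] − (E[T])² = 42.2 − (5.56)² = 11.2864
σ(T) = √11.2864 ≈ 3.3595

3.3595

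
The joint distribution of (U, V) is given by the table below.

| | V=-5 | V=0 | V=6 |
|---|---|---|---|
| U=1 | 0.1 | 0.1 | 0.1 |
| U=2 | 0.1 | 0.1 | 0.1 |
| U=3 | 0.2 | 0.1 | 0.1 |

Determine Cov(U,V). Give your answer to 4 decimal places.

-0.4800

E[U] = 2.1,  E[V] = -0.2
E[UV] = -0.9
Cov(U,V) = E[UV] − E[U]E[V] = -0.9 − (2.1)(-0.2) = -0.48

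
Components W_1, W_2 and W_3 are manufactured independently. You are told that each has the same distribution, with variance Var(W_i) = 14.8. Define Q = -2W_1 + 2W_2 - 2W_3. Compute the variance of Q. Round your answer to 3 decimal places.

By independence, Var(Q) = (-2)²Var(W_1) + (2)²Var(W_2) + (-2)²Var(W_3)
= (-2)²·14.8 + (2)²·14.8 + (-2)²·14.8 = 177.6

177.600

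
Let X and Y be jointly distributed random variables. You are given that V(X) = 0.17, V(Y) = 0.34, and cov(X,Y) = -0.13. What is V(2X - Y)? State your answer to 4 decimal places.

V(2X - Y) = (2)²·V(X) + (-1)²·V(Y) + 2·(2)·(-1)·cov(X,Y)
= 4·0.17 + 1·0.34 + -4·-0.13 = 1.54

1.5400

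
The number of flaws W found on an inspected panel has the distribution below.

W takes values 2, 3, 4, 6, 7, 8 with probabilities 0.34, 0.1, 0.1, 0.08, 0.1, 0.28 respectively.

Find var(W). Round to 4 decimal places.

6.5200

E[W] = (2)(0.34) + (3)(0.1) + (4)(0.1) + (6)(0.08) + (7)(0.1) + (8)(0.28) = 4.8
E[W²] = (2)²(0.34) + (3)²(0.1) + (4)²(0.1) + (6)²(0.08) + (7)²(0.1) + (8)²(0.28) = 29.56
var(W) = E[W²] − (E[W])² = 29.56 − (4.8)² = 6.52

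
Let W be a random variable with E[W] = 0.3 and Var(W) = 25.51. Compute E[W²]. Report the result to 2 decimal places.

E[W²] = Var(W) + (E[W])² = 25.51 + (0.3)² = 25.6

25.60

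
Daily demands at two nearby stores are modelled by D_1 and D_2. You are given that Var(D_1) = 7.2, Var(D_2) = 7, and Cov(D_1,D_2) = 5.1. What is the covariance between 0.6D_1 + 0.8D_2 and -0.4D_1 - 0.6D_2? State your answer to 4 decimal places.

-8.5560

Cov(0.6D_1 + 0.8D_2, -0.4D_1 - 0.6D_2) = (0.6)(-0.4)Var(D_1) + (0.8)(-0.6)Var(D_2) + [(0.6)(-0.6) + (0.8)(-0.4)]Cov(D_1,D_2)
= -0.24·7.2 + -0.48·7 + -0.68·5.1 = -8.556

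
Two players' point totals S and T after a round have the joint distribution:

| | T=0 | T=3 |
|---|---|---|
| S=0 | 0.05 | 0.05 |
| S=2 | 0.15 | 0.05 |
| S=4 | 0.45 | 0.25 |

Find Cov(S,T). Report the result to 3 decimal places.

E[S] = 3.2,  E[T] = 1.05
E[ST] = 3.3
Cov(S,T) = E[ST] − E[S]E[T] = 3.3 − (3.2)(1.05) = -0.06

-0.060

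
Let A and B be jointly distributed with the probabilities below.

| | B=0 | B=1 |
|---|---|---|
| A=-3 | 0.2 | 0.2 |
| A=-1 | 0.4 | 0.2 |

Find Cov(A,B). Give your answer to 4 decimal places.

E[A] = -1.8,  E[B] = 0.4
E[AB] = -0.8
Cov(A,B) = E[AB] − E[A]E[B] = -0.8 − (-1.8)(0.4) = -0.08

-0.0800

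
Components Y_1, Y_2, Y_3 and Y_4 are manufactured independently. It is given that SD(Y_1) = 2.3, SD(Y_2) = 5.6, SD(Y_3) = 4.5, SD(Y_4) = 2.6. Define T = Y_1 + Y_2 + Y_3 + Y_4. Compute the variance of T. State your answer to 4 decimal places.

63.6600

V(Y_1) = 5.29, V(Y_2) = 31.36, V(Y_3) = 20.25, V(Y_4) = 6.76
By independence, V(T) = (1)²V(Y_1) + (1)²V(Y_2) + (1)²V(Y_3) + (1)²V(Y_4)
= (1)²·5.29 + (1)²·31.36 + (1)²·20.25 + (1)²·6.76 = 63.66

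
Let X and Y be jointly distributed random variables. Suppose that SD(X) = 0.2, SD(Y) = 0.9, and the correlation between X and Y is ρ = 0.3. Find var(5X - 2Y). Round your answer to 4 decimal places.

3.1600

var(X) = (0.2)² = 0.04;  var(Y) = (0.9)² = 0.81
Cov(X,Y) = ρ·SD(X)·SD(Y) = 0.3·0.2·0.9 = 0.054
var(5X - 2Y) = (5)²·var(X) + (-2)²·var(Y) + 2·(5)·(-2)·Cov(X,Y)
= 25·0.04 + 4·0.81 + -20·0.054 = 3.16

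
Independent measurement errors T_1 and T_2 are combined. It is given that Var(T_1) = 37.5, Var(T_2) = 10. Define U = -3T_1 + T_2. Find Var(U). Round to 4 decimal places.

By independence, Var(U) = (-3)²Var(T_1) + (1)²Var(T_2)
= (-3)²·37.5 + (1)²·10 = 347.5

347.5000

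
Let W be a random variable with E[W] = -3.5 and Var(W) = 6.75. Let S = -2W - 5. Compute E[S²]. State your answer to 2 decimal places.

E[-2W - 5] = -2·-3.5 − 5 = 2
Var(-2W - 5) = (-2)²·6.75 = 27
E[S²] = Var(S) + (E[S])² = 27 + (2)² = 31

31.00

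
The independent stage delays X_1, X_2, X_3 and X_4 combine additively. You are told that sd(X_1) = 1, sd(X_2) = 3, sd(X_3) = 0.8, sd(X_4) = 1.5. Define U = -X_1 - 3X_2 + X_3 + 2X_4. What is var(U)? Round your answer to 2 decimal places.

var(X_1) = 1, var(X_2) = 9, var(X_3) = 0.64, var(X_4) = 2.25
By independence, var(U) = (-1)²var(X_1) + (-3)²var(X_2) + (1)²var(X_3) + (2)²var(X_4)
= (-1)²·1 + (-3)²·9 + (1)²·0.64 + (2)²·2.25 = 91.64

91.64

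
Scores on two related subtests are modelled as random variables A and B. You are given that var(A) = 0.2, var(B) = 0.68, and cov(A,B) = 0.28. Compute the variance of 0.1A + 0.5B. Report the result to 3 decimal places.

var(0.1A + 0.5B) = (0.1)²·var(A) + (0.5)²·var(B) + 2·(0.1)·(0.5)·cov(A,B)
= 0.01·0.2 + 0.25·0.68 + 0.1·0.28 = 0.2

0.200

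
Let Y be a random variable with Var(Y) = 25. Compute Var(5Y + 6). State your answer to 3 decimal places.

625.000

Var(5Y + 6) = (5)²·Var(Y) = 25·25 = 625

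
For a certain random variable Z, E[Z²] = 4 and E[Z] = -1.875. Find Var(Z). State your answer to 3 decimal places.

Var(Z) = 4 − (-1.875)² = 0.484375

0.484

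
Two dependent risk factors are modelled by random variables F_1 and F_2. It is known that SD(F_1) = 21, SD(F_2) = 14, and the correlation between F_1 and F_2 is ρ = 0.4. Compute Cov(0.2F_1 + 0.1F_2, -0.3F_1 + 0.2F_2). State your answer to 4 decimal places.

var(F_1) = (21)² = 441;  var(F_2) = (14)² = 196
Cov(F_1,F_2) = ρ·SD(F_1)·SD(F_2) = 0.4·21·14 = 117.6
Cov(0.2F_1 + 0.1F_2, -0.3F_1 + 0.2F_2) = (0.2)(-0.3)var(F_1) + (0.1)(0.2)var(F_2) + [(0.2)(0.2) + (0.1)(-0.3)]Cov(F_1,F_2)
= -0.06·441 + 0.02·196 + 0.01·117.6 = -21.364

-21.3640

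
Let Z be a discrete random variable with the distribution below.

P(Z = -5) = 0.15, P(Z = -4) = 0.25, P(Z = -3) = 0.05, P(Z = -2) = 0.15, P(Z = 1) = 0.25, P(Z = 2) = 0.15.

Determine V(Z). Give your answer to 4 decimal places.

E[Z] = (-5)(0.15) + (-4)(0.25) + (-3)(0.05) + (-2)(0.15) + (1)(0.25) + (2)(0.15) = -1.65
E[Z²] = (-5)²(0.15) + (-4)²(0.25) + (-3)²(0.05) + (-2)²(0.15) + (1)²(0.25) + (2)²(0.15) = 9.65
V(Z) = E[Z²] − (E[Z])² = 9.65 − (-1.65)² = 6.9275

6.9275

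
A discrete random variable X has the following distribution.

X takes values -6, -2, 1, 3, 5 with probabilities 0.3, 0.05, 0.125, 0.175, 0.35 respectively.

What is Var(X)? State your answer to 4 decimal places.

21.2000

E[X] = (-6)(0.3) + (-2)(0.05) + (1)(0.125) + (3)(0.175) + (5)(0.35) = 0.5
E[X²] = (-6)²(0.3) + (-2)²(0.05) + (1)²(0.125) + (3)²(0.175) + (5)²(0.35) = 21.45
Var(X) = E[X²] − (E[X])² = 21.45 − (0.5)² = 21.2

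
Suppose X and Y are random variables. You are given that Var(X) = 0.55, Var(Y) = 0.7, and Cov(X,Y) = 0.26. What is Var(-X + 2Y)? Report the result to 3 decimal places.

Var(-X + 2Y) = (-1)²·Var(X) + (2)²·Var(Y) + 2·(-1)·(2)·Cov(X,Y)
= 1·0.55 + 4·0.7 + -4·0.26 = 2.31

2.310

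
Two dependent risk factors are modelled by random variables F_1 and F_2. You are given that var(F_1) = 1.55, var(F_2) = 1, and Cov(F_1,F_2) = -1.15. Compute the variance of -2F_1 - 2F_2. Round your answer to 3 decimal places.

1.000

var(-2F_1 - 2F_2) = (-2)²·var(F_1) + (-2)²·var(F_2) + 2·(-2)·(-2)·Cov(F_1,F_2)
= 4·1.55 + 4·1 + 8·-1.15 = 1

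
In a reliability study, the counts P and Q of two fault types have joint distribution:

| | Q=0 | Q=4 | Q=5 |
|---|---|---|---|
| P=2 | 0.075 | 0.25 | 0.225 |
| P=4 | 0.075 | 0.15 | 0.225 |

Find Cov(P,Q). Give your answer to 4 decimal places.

-0.0150

E[P] = 2.9,  E[Q] = 3.85
E[PQ] = 11.15
Cov(P,Q) = E[PQ] − E[P]E[Q] = 11.15 − (2.9)(3.85) = -0.015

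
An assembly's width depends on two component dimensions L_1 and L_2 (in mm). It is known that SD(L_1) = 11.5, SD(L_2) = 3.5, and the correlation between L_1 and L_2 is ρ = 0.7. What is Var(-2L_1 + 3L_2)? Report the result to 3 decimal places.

Var(L_1) = (11.5)² = 132.25;  Var(L_2) = (3.5)² = 12.25
cov(L_1,L_2) = ρ·SD(L_1)·SD(L_2) = 0.7·11.5·3.5 = 28.175
Var(-2L_1 + 3L_2) = (-2)²·Var(L_1) + (3)²·Var(L_2) + 2·(-2)·(3)·cov(L_1,L_2)
= 4·132.25 + 9·12.25 + -12·28.175 = 301.15

301.150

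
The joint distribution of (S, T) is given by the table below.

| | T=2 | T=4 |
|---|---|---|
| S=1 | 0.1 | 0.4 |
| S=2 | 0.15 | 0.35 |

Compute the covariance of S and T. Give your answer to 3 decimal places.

-0.050

E[S] = 1.5,  E[T] = 3.5
E[ST] = 5.2
Cov(S,T) = E[ST] − E[S]E[T] = 5.2 − (1.5)(3.5) = -0.05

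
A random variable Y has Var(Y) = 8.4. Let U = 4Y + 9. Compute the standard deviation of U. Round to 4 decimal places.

Var(4Y + 9) = (4)²·8.4 = 134.4
sd(U) = √134.4 ≈ 11.5931

11.5931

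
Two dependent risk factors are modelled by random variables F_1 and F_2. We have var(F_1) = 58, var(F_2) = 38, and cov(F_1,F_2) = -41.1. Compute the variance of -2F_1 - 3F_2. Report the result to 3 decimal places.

var(-2F_1 - 3F_2) = (-2)²·var(F_1) + (-3)²·var(F_2) + 2·(-2)·(-3)·cov(F_1,F_2)
= 4·58 + 9·38 + 12·-41.1 = 80.8

80.800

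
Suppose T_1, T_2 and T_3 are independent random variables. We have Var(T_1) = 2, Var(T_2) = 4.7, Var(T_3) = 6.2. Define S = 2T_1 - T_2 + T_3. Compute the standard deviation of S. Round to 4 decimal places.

4.3474

By independence, Var(S) = (2)²Var(T_1) + (-1)²Var(T_2) + (1)²Var(T_3)
= (2)²·2 + (-1)²·4.7 + (1)²·6.2 = 18.9
σ(S) = √18.9 ≈ 4.3474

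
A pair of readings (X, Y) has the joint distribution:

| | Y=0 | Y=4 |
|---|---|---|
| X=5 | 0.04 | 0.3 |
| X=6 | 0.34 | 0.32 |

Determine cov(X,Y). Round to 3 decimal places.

-0.357

E[X] = 5.66,  E[Y] = 2.48
E[XY] = 13.68
cov(X,Y) = E[XY] − E[X]E[Y] = 13.68 − (5.66)(2.48) = -0.3568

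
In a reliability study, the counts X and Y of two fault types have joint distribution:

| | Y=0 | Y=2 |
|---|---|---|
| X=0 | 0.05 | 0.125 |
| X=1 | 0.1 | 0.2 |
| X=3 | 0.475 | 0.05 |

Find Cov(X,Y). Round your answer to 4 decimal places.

E[X] = 1.875,  E[Y] = 0.75
E[XY] = 0.7
Cov(X,Y) = E[XY] − E[X]E[Y] = 0.7 − (1.875)(0.75) = -0.70625

-0.7063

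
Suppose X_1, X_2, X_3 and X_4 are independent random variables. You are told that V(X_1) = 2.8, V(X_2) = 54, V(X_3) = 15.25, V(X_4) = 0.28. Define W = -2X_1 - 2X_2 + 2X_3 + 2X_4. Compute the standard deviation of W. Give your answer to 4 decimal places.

By independence, V(W) = (-2)²V(X_1) + (-2)²V(X_2) + (2)²V(X_3) + (2)²V(X_4)
= (-2)²·2.8 + (-2)²·54 + (2)²·15.25 + (2)²·0.28 = 289.32
σ(W) = √289.32 ≈ 17.0094

17.0094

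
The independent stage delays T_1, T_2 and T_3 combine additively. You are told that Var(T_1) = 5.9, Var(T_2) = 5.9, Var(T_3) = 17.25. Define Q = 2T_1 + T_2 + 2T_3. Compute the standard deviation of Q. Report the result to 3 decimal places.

By independence, Var(Q) = (2)²Var(T_1) + (1)²Var(T_2) + (2)²Var(T_3)
= (2)²·5.9 + (1)²·5.9 + (2)²·17.25 = 98.5
SD(Q) = √98.5 ≈ 9.925

9.925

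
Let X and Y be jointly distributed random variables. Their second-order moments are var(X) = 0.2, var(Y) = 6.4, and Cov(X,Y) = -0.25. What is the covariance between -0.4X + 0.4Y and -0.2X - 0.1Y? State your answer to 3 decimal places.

Cov(-0.4X + 0.4Y, -0.2X - 0.1Y) = (-0.4)(-0.2)var(X) + (0.4)(-0.1)var(Y) + [(-0.4)(-0.1) + (0.4)(-0.2)]Cov(X,Y)
= 0.08·0.2 + -0.04·6.4 + -0.04·-0.25 = -0.23

-0.230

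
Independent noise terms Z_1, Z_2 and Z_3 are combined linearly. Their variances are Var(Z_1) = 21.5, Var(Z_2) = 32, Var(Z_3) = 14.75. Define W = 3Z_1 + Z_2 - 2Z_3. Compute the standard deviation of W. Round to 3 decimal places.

16.867

By independence, Var(W) = (3)²Var(Z_1) + (1)²Var(Z_2) + (-2)²Var(Z_3)
= (3)²·21.5 + (1)²·32 + (-2)²·14.75 = 284.5
sd(W) = √284.5 ≈ 16.867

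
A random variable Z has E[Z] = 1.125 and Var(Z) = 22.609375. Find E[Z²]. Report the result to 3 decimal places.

E[Z²] = Var(Z) + (E[Z])² = 22.609375 + (1.125)² = 23.875

23.875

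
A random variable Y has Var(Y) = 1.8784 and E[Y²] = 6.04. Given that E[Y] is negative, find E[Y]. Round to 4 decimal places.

-2.0400

(E[Y])² = E[Y²] − Var(Y) = 6.04 − 1.8784 = 4.1616
E[Y] = −√4.1616 = -2.04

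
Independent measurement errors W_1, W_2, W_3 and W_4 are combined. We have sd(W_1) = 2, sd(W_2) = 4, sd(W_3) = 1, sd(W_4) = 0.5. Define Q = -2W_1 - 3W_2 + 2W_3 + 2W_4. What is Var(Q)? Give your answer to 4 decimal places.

165.0000

Var(W_1) = 4, Var(W_2) = 16, Var(W_3) = 1, Var(W_4) = 0.25
By independence, Var(Q) = (-2)²Var(W_1) + (-3)²Var(W_2) + (2)²Var(W_3) + (2)²Var(W_4)
= (-2)²·4 + (-3)²·16 + (2)²·1 + (2)²·0.25 = 165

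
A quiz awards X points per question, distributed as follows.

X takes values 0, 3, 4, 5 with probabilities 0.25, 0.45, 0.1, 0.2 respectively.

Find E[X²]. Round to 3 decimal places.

10.650

E[X²] = (0)²(0.25) + (3)²(0.45) + (4)²(0.1) + (5)²(0.2) = 10.65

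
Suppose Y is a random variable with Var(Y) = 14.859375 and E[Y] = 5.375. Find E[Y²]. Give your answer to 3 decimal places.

43.750

E[Y²] = Var(Y) + (E[Y])² = 14.859375 + (5.375)² = 43.75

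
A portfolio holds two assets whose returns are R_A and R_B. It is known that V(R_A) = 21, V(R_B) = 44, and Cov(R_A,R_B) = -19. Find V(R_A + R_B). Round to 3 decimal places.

V(R_A + R_B) = (1)²·V(R_A) + (1)²·V(R_B) + 2·(1)·(1)·Cov(R_A,R_B)
= 1·21 + 1·44 + 2·-19 = 27

27.000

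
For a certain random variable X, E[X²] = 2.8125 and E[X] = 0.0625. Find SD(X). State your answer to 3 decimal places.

Var(X) = 2.8125 − (0.0625)² = 2.80859375
SD(X) = √2.80859375 ≈ 1.676

1.676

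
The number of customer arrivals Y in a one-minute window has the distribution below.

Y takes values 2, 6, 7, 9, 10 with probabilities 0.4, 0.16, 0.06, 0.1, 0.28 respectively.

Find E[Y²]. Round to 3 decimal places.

46.400

E[Y²] = (2)²(0.4) + (6)²(0.16) + (7)²(0.06) + (9)²(0.1) + (10)²(0.28) = 46.4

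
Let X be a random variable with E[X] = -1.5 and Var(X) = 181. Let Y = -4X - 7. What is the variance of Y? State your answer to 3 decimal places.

Var(-4X - 7) = (-4)²·Var(X) = 16·181 = 2896

2896.000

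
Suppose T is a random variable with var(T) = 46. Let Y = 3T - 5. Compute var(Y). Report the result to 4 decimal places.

var(3T - 5) = (3)²·var(T) = 9·46 = 414

414.0000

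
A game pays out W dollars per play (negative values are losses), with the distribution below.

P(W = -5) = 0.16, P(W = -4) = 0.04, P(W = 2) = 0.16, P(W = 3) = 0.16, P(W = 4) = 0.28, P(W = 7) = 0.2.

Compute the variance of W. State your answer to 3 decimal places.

15.430

E[W] = (-5)(0.16) + (-4)(0.04) + (2)(0.16) + (3)(0.16) + (4)(0.28) + (7)(0.2) = 2.36
E[W²] = (-5)²(0.16) + (-4)²(0.04) + (2)²(0.16) + (3)²(0.16) + (4)²(0.28) + (7)²(0.2) = 21
Var(W) = E[W²] − (E[W])² = 21 − (2.36)² = 15.4304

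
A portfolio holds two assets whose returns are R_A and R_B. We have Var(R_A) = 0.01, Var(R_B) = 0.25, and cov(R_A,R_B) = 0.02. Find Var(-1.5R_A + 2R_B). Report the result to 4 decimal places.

Var(-1.5R_A + 2R_B) = (-1.5)²·Var(R_A) + (2)²·Var(R_B) + 2·(-1.5)·(2)·cov(R_A,R_B)
= 2.25·0.01 + 4·0.25 + -6·0.02 = 0.9025

0.9025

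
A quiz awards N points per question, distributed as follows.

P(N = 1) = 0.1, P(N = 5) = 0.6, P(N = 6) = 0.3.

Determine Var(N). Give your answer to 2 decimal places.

E[N] = (1)(0.1) + (5)(0.6) + (6)(0.3) = 4.9
E[N²] = (1)²(0.1) + (5)²(0.6) + (6)²(0.3) = 25.9
Var(N) = E[N²] − (E[N])² = 25.9 − (4.9)² = 1.89

1.89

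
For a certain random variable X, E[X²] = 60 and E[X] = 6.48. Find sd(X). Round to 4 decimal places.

var(X) = 60 − (6.48)² = 18.0096
sd(X) = √18.0096 ≈ 4.2438

4.2438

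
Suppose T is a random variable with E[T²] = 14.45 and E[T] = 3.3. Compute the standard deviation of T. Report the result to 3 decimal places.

1.887

Var(T) = 14.45 − (3.3)² = 3.56
σ(T) = √3.56 ≈ 1.887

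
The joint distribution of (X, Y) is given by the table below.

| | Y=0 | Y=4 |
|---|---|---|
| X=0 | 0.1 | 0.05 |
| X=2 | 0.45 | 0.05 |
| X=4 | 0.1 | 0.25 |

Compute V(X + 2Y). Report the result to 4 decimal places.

20.5600

E[X] = 2.4,  E[Y] = 1.4,  E[XY] = 4.4
V(X) = 7.6 − (2.4)² = 1.84;  V(Y) = 5.6 − (1.4)² = 3.64
cov(X,Y) = 4.4 − (2.4)(1.4) = 1.04
V(X + 2Y) = (1)²·1.84 + (2)²·3.64 + 2·(1)·(2)·1.04 = 20.56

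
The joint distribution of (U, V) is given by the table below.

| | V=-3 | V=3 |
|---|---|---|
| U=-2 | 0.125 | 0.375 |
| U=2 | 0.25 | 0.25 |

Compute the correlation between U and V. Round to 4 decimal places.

E[U] = 0,  E[V] = 0.75
E[UV] = -1.5
cov(U,V) = E[UV] − E[U]E[V] = -1.5 − (0)(0.75) = -1.5
Var(U) = 4,  Var(V) = 8.4375
ρ = -1.5 / √(4·8.4375) ≈ -0.2582

-0.2582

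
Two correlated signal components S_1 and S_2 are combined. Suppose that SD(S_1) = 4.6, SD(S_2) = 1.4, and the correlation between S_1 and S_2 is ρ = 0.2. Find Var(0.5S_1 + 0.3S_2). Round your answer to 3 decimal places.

Var(S_1) = (4.6)² = 21.16;  Var(S_2) = (1.4)² = 1.96
Cov(S_1,S_2) = ρ·SD(S_1)·SD(S_2) = 0.2·4.6·1.4 = 1.288
Var(0.5S_1 + 0.3S_2) = (0.5)²·Var(S_1) + (0.3)²·Var(S_2) + 2·(0.5)·(0.3)·Cov(S_1,S_2)
= 0.25·21.16 + 0.09·1.96 + 0.3·1.288 = 5.8528

5.853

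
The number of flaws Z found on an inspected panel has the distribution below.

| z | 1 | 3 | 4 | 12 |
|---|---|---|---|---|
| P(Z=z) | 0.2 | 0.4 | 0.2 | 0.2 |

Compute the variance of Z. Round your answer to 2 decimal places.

14.64

E[Z] = (1)(0.2) + (3)(0.4) + (4)(0.2) + (12)(0.2) = 4.6
E[Z²] = (1)²(0.2) + (3)²(0.4) + (4)²(0.2) + (12)²(0.2) = 35.8
V(Z) = E[Z²] − (E[Z])² = 35.8 − (4.6)² = 14.64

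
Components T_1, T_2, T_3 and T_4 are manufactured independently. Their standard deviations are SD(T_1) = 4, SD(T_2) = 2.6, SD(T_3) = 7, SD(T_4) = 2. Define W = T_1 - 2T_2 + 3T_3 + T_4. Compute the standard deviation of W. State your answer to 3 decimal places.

V(T_1) = 16, V(T_2) = 6.76, V(T_3) = 49, V(T_4) = 4
By independence, V(W) = (1)²V(T_1) + (-2)²V(T_2) + (3)²V(T_3) + (1)²V(T_4)
= (1)²·16 + (-2)²·6.76 + (3)²·49 + (1)²·4 = 488.04
SD(W) = √488.04 ≈ 22.092

22.092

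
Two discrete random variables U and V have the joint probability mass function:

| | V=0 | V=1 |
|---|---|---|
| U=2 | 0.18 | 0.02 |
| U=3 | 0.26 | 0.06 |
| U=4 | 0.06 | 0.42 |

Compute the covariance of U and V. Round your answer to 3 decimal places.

0.260

E[U] = 3.28,  E[V] = 0.5
E[UV] = 1.9
cov(U,V) = E[UV] − E[U]E[V] = 1.9 − (3.28)(0.5) = 0.26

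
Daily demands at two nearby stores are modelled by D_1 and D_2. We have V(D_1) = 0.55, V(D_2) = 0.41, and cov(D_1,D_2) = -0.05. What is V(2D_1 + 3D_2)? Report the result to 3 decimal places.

5.290

V(2D_1 + 3D_2) = (2)²·V(D_1) + (3)²·V(D_2) + 2·(2)·(3)·cov(D_1,D_2)
= 4·0.55 + 9·0.41 + 12·-0.05 = 5.29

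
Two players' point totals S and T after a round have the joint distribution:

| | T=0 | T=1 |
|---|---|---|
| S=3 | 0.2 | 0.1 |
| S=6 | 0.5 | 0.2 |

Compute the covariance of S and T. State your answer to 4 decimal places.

-0.0300

E[S] = 5.1,  E[T] = 0.3
E[ST] = 1.5
cov(S,T) = E[ST] − E[S]E[T] = 1.5 − (5.1)(0.3) = -0.03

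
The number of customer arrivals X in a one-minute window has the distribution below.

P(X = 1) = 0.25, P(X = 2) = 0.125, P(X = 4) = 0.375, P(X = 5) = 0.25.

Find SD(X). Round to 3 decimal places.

E[X] = (1)(0.25) + (2)(0.125) + (4)(0.375) + (5)(0.25) = 3.25
E[X²] = (1)²(0.25) + (2)²(0.125) + (4)²(0.375) + (5)²(0.25) = 13
var(X) = E[X²] − (E[X])² = 13 − (3.25)² = 2.4375
SD(X) = √2.4375 ≈ 1.561

1.561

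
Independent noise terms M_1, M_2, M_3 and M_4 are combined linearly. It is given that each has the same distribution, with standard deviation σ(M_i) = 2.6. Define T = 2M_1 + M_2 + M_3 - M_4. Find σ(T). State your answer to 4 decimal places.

6.8790

var(M_i) = (2.6)² = 6.76
By independence, var(T) = (2)²var(M_1) + (1)²var(M_2) + (1)²var(M_3) + (-1)²var(M_4)
= (2)²·6.76 + (1)²·6.76 + (1)²·6.76 + (-1)²·6.76 = 47.32
σ(T) = √47.32 ≈ 6.8790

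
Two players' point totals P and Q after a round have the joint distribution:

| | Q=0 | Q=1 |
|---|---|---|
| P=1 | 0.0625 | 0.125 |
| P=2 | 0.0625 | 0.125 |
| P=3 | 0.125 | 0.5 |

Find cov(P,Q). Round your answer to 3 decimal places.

0.047

E[P] = 2.4375,  E[Q] = 0.75
E[PQ] = 1.875
cov(P,Q) = E[PQ] − E[P]E[Q] = 1.875 − (2.4375)(0.75) = 0.046875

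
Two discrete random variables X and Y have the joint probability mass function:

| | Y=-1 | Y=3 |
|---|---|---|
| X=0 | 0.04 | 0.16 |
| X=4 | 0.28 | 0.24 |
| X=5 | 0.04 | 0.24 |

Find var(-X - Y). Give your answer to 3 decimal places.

E[X] = 3.48,  E[Y] = 1.56,  E[XY] = 5.16
var(X) = 15.32 − (3.48)² = 3.2096;  var(Y) = 6.12 − (1.56)² = 3.6864
Cov(X,Y) = 5.16 − (3.48)(1.56) = -0.2688
var(-X - Y) = (-1)²·3.2096 + (-1)²·3.6864 + 2·(-1)·(-1)·-0.2688 = 6.3584

6.358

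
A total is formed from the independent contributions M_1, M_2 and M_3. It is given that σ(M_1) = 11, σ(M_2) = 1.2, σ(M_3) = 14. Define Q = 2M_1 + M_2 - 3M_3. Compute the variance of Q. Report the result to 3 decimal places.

2249.440

V(M_1) = 121, V(M_2) = 1.44, V(M_3) = 196
By independence, V(Q) = (2)²V(M_1) + (1)²V(M_2) + (-3)²V(M_3)
= (2)²·121 + (1)²·1.44 + (-3)²·196 = 2249.44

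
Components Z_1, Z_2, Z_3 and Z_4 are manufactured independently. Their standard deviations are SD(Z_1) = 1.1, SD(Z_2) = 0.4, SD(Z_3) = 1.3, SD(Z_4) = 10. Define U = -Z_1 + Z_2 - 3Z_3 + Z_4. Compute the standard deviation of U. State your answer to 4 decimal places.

Var(Z_1) = 1.21, Var(Z_2) = 0.16, Var(Z_3) = 1.69, Var(Z_4) = 100
By independence, Var(U) = (-1)²Var(Z_1) + (1)²Var(Z_2) + (-3)²Var(Z_3) + (1)²Var(Z_4)
= (-1)²·1.21 + (1)²·0.16 + (-3)²·1.69 + (1)²·100 = 116.58
SD(U) = √116.58 ≈ 10.7972

10.7972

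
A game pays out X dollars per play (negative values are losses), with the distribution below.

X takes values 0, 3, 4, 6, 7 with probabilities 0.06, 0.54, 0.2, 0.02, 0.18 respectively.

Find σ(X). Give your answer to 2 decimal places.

1.78

E[X] = (0)(0.06) + (3)(0.54) + (4)(0.2) + (6)(0.02) + (7)(0.18) = 3.8
E[X²] = (0)²(0.06) + (3)²(0.54) + (4)²(0.2) + (6)²(0.02) + (7)²(0.18) = 17.6
V(X) = E[X²] − (E[X])² = 17.6 − (3.8)² = 3.16
σ(X) = √3.16 ≈ 1.78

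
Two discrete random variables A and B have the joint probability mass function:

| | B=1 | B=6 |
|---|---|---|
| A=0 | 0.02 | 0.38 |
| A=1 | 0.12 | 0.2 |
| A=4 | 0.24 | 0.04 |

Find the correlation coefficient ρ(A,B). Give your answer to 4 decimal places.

E[A] = 1.44,  E[B] = 4.1
E[AB] = 3.24
cov(A,B) = E[AB] − E[A]E[B] = 3.24 − (1.44)(4.1) = -2.664
var(A) = 2.7264,  var(B) = 5.89
ρ = -2.664 / √(2.7264·5.89) ≈ -0.6648

-0.6648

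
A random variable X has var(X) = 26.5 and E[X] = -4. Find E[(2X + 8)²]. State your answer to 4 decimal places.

E[2X + 8] = 2·-4 + 8 = 0
var(2X + 8) = (2)²·26.5 = 106
E[(2X + 8)²] = var((2X + 8)) + (E[(2X + 8)])² = 106 + (0)² = 106

106.0000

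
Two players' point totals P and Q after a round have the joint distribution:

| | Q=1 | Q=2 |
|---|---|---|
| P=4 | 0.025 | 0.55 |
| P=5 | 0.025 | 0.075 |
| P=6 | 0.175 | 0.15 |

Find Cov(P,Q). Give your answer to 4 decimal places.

E[P] = 4.75,  E[Q] = 1.775
E[PQ] = 8.225
Cov(P,Q) = E[PQ] − E[P]E[Q] = 8.225 − (4.75)(1.775) = -0.20625

-0.2063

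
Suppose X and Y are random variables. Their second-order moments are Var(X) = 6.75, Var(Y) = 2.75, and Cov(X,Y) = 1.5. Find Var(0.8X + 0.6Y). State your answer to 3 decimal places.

6.750

Var(0.8X + 0.6Y) = (0.8)²·Var(X) + (0.6)²·Var(Y) + 2·(0.8)·(0.6)·Cov(X,Y)
= 0.64·6.75 + 0.36·2.75 + 0.96·1.5 = 6.75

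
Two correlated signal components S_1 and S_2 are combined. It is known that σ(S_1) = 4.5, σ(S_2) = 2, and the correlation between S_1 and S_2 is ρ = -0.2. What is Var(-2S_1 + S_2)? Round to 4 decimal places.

Var(S_1) = (4.5)² = 20.25;  Var(S_2) = (2)² = 4
Cov(S_1,S_2) = ρ·σ(S_1)·σ(S_2) = -0.2·4.5·2 = -1.8
Var(-2S_1 + S_2) = (-2)²·Var(S_1) + (1)²·Var(S_2) + 2·(-2)·(1)·Cov(S_1,S_2)
= 4·20.25 + 1·4 + -4·-1.8 = 92.2

92.2000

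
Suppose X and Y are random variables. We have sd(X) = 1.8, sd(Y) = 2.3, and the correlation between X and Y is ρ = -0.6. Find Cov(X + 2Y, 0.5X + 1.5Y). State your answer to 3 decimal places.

11.280

V(X) = (1.8)² = 3.24;  V(Y) = (2.3)² = 5.29
Cov(X,Y) = ρ·sd(X)·sd(Y) = -0.6·1.8·2.3 = -2.484
Cov(X + 2Y, 0.5X + 1.5Y) = (1)(0.5)V(X) + (2)(1.5)V(Y) + [(1)(1.5) + (2)(0.5)]Cov(X,Y)
= 0.5·3.24 + 3·5.29 + 2.5·-2.484 = 11.28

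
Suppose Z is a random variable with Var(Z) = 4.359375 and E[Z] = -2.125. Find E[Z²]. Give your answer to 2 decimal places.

8.88

E[Z²] = Var(Z) + (E[Z])² = 4.359375 + (-2.125)² = 8.875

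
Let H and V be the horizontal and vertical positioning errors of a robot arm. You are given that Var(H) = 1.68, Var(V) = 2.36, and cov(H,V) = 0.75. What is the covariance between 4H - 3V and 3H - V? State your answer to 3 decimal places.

cov(4H - 3V, 3H - V) = (4)(3)Var(H) + (-3)(-1)Var(V) + [(4)(-1) + (-3)(3)]cov(H,V)
= 12·1.68 + 3·2.36 + -13·0.75 = 17.49

17.490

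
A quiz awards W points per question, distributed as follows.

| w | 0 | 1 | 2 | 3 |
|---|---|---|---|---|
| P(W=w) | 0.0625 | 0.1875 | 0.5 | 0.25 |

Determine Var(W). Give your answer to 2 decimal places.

0.68

E[W] = (0)(0.0625) + (1)(0.1875) + (2)(0.5) + (3)(0.25) = 1.9375
E[W²] = (0)²(0.0625) + (1)²(0.1875) + (2)²(0.5) + (3)²(0.25) = 4.4375
Var(W) = E[W²] − (E[W])² = 4.4375 − (1.9375)² = 0.68359375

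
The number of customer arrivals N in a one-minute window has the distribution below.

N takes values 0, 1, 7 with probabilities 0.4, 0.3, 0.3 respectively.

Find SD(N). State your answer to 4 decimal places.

E[N] = (0)(0.4) + (1)(0.3) + (7)(0.3) = 2.4
E[N²] = (0)²(0.4) + (1)²(0.3) + (7)²(0.3) = 15
Var(N) = E[N²] − (E[N])² = 15 − (2.4)² = 9.24
SD(N) = √9.24 ≈ 3.0397

3.0397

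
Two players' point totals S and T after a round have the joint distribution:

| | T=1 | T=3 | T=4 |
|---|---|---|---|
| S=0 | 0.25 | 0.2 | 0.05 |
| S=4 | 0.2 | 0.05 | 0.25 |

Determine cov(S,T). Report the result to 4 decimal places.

E[S] = 2,  E[T] = 2.4
E[ST] = 5.4
cov(S,T) = E[ST] − E[S]E[T] = 5.4 − (2)(2.4) = 0.6

0.6000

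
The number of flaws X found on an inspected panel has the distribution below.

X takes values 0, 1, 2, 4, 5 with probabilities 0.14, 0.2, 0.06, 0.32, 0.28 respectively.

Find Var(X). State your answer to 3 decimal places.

3.560

E[X] = (0)(0.14) + (1)(0.2) + (2)(0.06) + (4)(0.32) + (5)(0.28) = 3
E[X²] = (0)²(0.14) + (1)²(0.2) + (2)²(0.06) + (4)²(0.32) + (5)²(0.28) = 12.56
Var(X) = E[X²] − (E[X])² = 12.56 − (3)² = 3.56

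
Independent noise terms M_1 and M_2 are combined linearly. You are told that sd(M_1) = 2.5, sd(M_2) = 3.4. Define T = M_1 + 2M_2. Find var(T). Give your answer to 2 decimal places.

var(M_1) = 6.25, var(M_2) = 11.56
By independence, var(T) = (1)²var(M_1) + (2)²var(M_2)
= (1)²·6.25 + (2)²·11.56 = 52.49

52.49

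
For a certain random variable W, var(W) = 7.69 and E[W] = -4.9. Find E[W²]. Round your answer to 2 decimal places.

E[W²] = var(W) + (E[W])² = 7.69 + (-4.9)² = 31.7

31.70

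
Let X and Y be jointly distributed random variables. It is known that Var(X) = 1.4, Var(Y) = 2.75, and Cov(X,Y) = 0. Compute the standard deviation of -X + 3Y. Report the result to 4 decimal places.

Var(-X + 3Y) = (-1)²·Var(X) + (3)²·Var(Y) + 2·(-1)·(3)·Cov(X,Y)
= 1·1.4 + 9·2.75 + -6·0 = 26.15
sd(-X + 3Y) = √26.15 ≈ 5.1137

5.1137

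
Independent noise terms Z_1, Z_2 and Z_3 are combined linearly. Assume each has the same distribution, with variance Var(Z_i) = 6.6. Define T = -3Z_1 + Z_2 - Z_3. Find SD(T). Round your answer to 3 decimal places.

By independence, Var(T) = (-3)²Var(Z_1) + (1)²Var(Z_2) + (-1)²Var(Z_3)
= (-3)²·6.6 + (1)²·6.6 + (-1)²·6.6 = 72.6
SD(T) = √72.6 ≈ 8.521

8.521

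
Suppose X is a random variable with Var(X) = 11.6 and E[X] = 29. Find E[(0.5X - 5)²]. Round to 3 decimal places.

E[0.5X - 5] = 0.5·29 − 5 = 9.5
Var(0.5X - 5) = (0.5)²·11.6 = 2.9
E[(0.5X - 5)²] = Var((0.5X - 5)) + (E[(0.5X - 5)])² = 2.9 + (9.5)² = 93.15

93.150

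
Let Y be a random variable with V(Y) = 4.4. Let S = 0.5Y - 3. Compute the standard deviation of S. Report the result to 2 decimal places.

1.05

V(0.5Y - 3) = (0.5)²·4.4 = 1.1
σ(S) = √1.1 ≈ 1.05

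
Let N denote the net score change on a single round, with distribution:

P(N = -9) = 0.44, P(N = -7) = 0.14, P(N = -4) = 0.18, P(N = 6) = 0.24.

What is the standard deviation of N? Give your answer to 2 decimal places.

E[N] = (-9)(0.44) + (-7)(0.14) + (-4)(0.18) + (6)(0.24) = -4.22
E[N²] = (-9)²(0.44) + (-7)²(0.14) + (-4)²(0.18) + (6)²(0.24) = 54.02
Var(N) = E[N²] − (E[N])² = 54.02 − (-4.22)² = 36.2116
σ(N) = √36.2116 ≈ 6.02

6.02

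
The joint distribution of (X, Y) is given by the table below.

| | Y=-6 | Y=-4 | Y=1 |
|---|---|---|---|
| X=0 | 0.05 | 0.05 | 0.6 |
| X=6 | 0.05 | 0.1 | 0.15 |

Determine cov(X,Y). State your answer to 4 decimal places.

-2.4900

E[X] = 1.8,  E[Y] = -0.45
E[XY] = -3.3
cov(X,Y) = E[XY] − E[X]E[Y] = -3.3 − (1.8)(-0.45) = -2.49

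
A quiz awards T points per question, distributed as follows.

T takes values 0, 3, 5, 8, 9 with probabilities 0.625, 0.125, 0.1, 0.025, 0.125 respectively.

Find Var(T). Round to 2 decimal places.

E[T] = (0)(0.625) + (3)(0.125) + (5)(0.1) + (8)(0.025) + (9)(0.125) = 2.2
E[T²] = (0)²(0.625) + (3)²(0.125) + (5)²(0.1) + (8)²(0.025) + (9)²(0.125) = 15.35
Var(T) = E[T²] − (E[T])² = 15.35 − (2.2)² = 10.51

10.51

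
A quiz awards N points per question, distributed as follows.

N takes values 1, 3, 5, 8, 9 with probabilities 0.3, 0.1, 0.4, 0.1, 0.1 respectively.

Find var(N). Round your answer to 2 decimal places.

7.21

E[N] = (1)(0.3) + (3)(0.1) + (5)(0.4) + (8)(0.1) + (9)(0.1) = 4.3
E[N²] = (1)²(0.3) + (3)²(0.1) + (5)²(0.4) + (8)²(0.1) + (9)²(0.1) = 25.7
var(N) = E[N²] − (E[N])² = 25.7 − (4.3)² = 7.21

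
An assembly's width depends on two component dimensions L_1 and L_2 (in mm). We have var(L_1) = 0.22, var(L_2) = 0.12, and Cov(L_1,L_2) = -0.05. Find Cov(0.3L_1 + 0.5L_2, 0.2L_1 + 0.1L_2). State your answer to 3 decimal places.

Cov(0.3L_1 + 0.5L_2, 0.2L_1 + 0.1L_2) = (0.3)(0.2)var(L_1) + (0.5)(0.1)var(L_2) + [(0.3)(0.1) + (0.5)(0.2)]Cov(L_1,L_2)
= 0.06·0.22 + 0.05·0.12 + 0.13·-0.05 = 0.0127

0.013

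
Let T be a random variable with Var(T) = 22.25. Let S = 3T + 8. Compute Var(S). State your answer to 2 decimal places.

Var(3T + 8) = (3)²·Var(T) = 9·22.25 = 200.25

200.25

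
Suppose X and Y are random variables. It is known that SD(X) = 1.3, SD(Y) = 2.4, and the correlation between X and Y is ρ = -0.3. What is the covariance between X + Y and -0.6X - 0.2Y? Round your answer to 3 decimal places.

var(X) = (1.3)² = 1.69;  var(Y) = (2.4)² = 5.76
Cov(X,Y) = ρ·SD(X)·SD(Y) = -0.3·1.3·2.4 = -0.936
Cov(X + Y, -0.6X - 0.2Y) = (1)(-0.6)var(X) + (1)(-0.2)var(Y) + [(1)(-0.2) + (1)(-0.6)]Cov(X,Y)
= -0.6·1.69 + -0.2·5.76 + -0.8·-0.936 = -1.4172

-1.417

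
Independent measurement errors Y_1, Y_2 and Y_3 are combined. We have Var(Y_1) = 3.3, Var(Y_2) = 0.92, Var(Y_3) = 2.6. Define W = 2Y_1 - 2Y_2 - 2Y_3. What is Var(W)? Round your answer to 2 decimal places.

27.28

By independence, Var(W) = (2)²Var(Y_1) + (-2)²Var(Y_2) + (-2)²Var(Y_3)
= (2)²·3.3 + (-2)²·0.92 + (-2)²·2.6 = 27.28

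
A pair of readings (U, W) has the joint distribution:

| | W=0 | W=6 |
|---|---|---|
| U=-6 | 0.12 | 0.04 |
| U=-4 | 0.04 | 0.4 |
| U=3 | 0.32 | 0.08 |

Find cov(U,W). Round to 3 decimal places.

E[U] = -1.52,  E[W] = 3.12
E[UW] = -9.6
cov(U,W) = E[UW] − E[U]E[W] = -9.6 − (-1.52)(3.12) = -4.8576

-4.858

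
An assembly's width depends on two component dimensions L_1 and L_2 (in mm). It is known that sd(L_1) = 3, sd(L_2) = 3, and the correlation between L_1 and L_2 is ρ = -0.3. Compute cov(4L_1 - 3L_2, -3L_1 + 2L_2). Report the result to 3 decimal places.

Var(L_1) = (3)² = 9;  Var(L_2) = (3)² = 9
cov(L_1,L_2) = ρ·sd(L_1)·sd(L_2) = -0.3·3·3 = -2.7
cov(4L_1 - 3L_2, -3L_1 + 2L_2) = (4)(-3)Var(L_1) + (-3)(2)Var(L_2) + [(4)(2) + (-3)(-3)]cov(L_1,L_2)
= -12·9 + -6·9 + 17·-2.7 = -207.9

-207.900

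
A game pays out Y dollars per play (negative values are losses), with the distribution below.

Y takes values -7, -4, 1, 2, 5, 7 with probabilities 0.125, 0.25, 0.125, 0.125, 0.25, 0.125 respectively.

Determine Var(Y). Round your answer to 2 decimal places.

22.73

E[Y] = (-7)(0.125) + (-4)(0.25) + (1)(0.125) + (2)(0.125) + (5)(0.25) + (7)(0.125) = 0.625
E[Y²] = (-7)²(0.125) + (-4)²(0.25) + (1)²(0.125) + (2)²(0.125) + (5)²(0.25) + (7)²(0.125) = 23.125
Var(Y) = E[Y²] − (E[Y])² = 23.125 − (0.625)² = 22.734375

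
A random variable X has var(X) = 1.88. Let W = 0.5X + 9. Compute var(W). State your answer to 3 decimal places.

0.470

var(0.5X + 9) = (0.5)²·var(X) = 0.25·1.88 = 0.47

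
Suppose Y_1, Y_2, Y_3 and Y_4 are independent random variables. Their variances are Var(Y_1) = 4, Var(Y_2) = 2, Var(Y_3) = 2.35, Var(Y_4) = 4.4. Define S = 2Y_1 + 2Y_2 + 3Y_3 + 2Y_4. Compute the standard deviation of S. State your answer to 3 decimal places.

7.921

By independence, Var(S) = (2)²Var(Y_1) + (2)²Var(Y_2) + (3)²Var(Y_3) + (2)²Var(Y_4)
= (2)²·4 + (2)²·2 + (3)²·2.35 + (2)²·4.4 = 62.75
sd(S) = √62.75 ≈ 7.921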